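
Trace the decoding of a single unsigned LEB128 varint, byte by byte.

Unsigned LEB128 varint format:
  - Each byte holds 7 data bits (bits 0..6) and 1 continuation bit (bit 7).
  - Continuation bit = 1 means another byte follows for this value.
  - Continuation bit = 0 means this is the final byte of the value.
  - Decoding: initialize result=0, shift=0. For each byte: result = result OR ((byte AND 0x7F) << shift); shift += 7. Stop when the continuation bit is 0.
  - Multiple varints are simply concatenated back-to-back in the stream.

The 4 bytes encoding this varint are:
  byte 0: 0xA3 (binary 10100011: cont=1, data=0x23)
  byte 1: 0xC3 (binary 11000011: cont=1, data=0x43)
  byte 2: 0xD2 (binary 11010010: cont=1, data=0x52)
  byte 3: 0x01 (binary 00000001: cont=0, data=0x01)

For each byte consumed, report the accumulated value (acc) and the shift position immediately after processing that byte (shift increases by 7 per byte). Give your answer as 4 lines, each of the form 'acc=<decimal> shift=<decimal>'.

byte 0=0xA3: payload=0x23=35, contrib = 35<<0 = 35; acc -> 35, shift -> 7
byte 1=0xC3: payload=0x43=67, contrib = 67<<7 = 8576; acc -> 8611, shift -> 14
byte 2=0xD2: payload=0x52=82, contrib = 82<<14 = 1343488; acc -> 1352099, shift -> 21
byte 3=0x01: payload=0x01=1, contrib = 1<<21 = 2097152; acc -> 3449251, shift -> 28

Answer: acc=35 shift=7
acc=8611 shift=14
acc=1352099 shift=21
acc=3449251 shift=28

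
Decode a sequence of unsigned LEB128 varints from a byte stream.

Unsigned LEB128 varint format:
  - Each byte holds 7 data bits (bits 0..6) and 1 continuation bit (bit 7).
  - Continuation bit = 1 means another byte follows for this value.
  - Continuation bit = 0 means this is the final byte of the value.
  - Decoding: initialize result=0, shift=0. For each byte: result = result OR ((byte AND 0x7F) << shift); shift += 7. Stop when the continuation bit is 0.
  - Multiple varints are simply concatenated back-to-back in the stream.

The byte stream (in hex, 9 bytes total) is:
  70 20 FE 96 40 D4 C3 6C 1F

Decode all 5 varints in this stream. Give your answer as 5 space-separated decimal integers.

Answer: 112 32 1051518 1778132 31

Derivation:
  byte[0]=0x70 cont=0 payload=0x70=112: acc |= 112<<0 -> acc=112 shift=7 [end]
Varint 1: bytes[0:1] = 70 -> value 112 (1 byte(s))
  byte[1]=0x20 cont=0 payload=0x20=32: acc |= 32<<0 -> acc=32 shift=7 [end]
Varint 2: bytes[1:2] = 20 -> value 32 (1 byte(s))
  byte[2]=0xFE cont=1 payload=0x7E=126: acc |= 126<<0 -> acc=126 shift=7
  byte[3]=0x96 cont=1 payload=0x16=22: acc |= 22<<7 -> acc=2942 shift=14
  byte[4]=0x40 cont=0 payload=0x40=64: acc |= 64<<14 -> acc=1051518 shift=21 [end]
Varint 3: bytes[2:5] = FE 96 40 -> value 1051518 (3 byte(s))
  byte[5]=0xD4 cont=1 payload=0x54=84: acc |= 84<<0 -> acc=84 shift=7
  byte[6]=0xC3 cont=1 payload=0x43=67: acc |= 67<<7 -> acc=8660 shift=14
  byte[7]=0x6C cont=0 payload=0x6C=108: acc |= 108<<14 -> acc=1778132 shift=21 [end]
Varint 4: bytes[5:8] = D4 C3 6C -> value 1778132 (3 byte(s))
  byte[8]=0x1F cont=0 payload=0x1F=31: acc |= 31<<0 -> acc=31 shift=7 [end]
Varint 5: bytes[8:9] = 1F -> value 31 (1 byte(s))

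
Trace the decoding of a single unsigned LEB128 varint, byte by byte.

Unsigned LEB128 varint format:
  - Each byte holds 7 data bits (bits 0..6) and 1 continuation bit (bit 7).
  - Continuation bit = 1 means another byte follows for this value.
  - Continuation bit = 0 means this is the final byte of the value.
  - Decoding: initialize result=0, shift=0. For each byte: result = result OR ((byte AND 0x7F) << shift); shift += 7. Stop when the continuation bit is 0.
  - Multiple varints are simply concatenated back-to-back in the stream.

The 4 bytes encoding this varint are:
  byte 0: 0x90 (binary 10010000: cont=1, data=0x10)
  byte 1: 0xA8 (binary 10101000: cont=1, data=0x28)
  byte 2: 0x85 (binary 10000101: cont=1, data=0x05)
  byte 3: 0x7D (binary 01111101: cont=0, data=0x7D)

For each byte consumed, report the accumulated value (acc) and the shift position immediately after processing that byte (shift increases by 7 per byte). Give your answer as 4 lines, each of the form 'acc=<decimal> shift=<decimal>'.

Answer: acc=16 shift=7
acc=5136 shift=14
acc=87056 shift=21
acc=262231056 shift=28

Derivation:
byte 0=0x90: payload=0x10=16, contrib = 16<<0 = 16; acc -> 16, shift -> 7
byte 1=0xA8: payload=0x28=40, contrib = 40<<7 = 5120; acc -> 5136, shift -> 14
byte 2=0x85: payload=0x05=5, contrib = 5<<14 = 81920; acc -> 87056, shift -> 21
byte 3=0x7D: payload=0x7D=125, contrib = 125<<21 = 262144000; acc -> 262231056, shift -> 28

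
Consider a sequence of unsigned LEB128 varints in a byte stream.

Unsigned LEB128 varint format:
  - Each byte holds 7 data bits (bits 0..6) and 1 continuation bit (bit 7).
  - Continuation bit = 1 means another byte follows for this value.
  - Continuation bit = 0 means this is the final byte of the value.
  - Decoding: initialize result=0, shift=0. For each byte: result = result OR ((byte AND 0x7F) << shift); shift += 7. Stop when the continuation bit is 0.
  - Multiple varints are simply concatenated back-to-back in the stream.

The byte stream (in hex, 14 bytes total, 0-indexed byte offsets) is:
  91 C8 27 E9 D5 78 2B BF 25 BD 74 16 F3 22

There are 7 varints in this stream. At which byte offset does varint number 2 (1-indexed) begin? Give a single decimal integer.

  byte[0]=0x91 cont=1 payload=0x11=17: acc |= 17<<0 -> acc=17 shift=7
  byte[1]=0xC8 cont=1 payload=0x48=72: acc |= 72<<7 -> acc=9233 shift=14
  byte[2]=0x27 cont=0 payload=0x27=39: acc |= 39<<14 -> acc=648209 shift=21 [end]
Varint 1: bytes[0:3] = 91 C8 27 -> value 648209 (3 byte(s))
  byte[3]=0xE9 cont=1 payload=0x69=105: acc |= 105<<0 -> acc=105 shift=7
  byte[4]=0xD5 cont=1 payload=0x55=85: acc |= 85<<7 -> acc=10985 shift=14
  byte[5]=0x78 cont=0 payload=0x78=120: acc |= 120<<14 -> acc=1977065 shift=21 [end]
Varint 2: bytes[3:6] = E9 D5 78 -> value 1977065 (3 byte(s))
  byte[6]=0x2B cont=0 payload=0x2B=43: acc |= 43<<0 -> acc=43 shift=7 [end]
Varint 3: bytes[6:7] = 2B -> value 43 (1 byte(s))
  byte[7]=0xBF cont=1 payload=0x3F=63: acc |= 63<<0 -> acc=63 shift=7
  byte[8]=0x25 cont=0 payload=0x25=37: acc |= 37<<7 -> acc=4799 shift=14 [end]
Varint 4: bytes[7:9] = BF 25 -> value 4799 (2 byte(s))
  byte[9]=0xBD cont=1 payload=0x3D=61: acc |= 61<<0 -> acc=61 shift=7
  byte[10]=0x74 cont=0 payload=0x74=116: acc |= 116<<7 -> acc=14909 shift=14 [end]
Varint 5: bytes[9:11] = BD 74 -> value 14909 (2 byte(s))
  byte[11]=0x16 cont=0 payload=0x16=22: acc |= 22<<0 -> acc=22 shift=7 [end]
Varint 6: bytes[11:12] = 16 -> value 22 (1 byte(s))
  byte[12]=0xF3 cont=1 payload=0x73=115: acc |= 115<<0 -> acc=115 shift=7
  byte[13]=0x22 cont=0 payload=0x22=34: acc |= 34<<7 -> acc=4467 shift=14 [end]
Varint 7: bytes[12:14] = F3 22 -> value 4467 (2 byte(s))

Answer: 3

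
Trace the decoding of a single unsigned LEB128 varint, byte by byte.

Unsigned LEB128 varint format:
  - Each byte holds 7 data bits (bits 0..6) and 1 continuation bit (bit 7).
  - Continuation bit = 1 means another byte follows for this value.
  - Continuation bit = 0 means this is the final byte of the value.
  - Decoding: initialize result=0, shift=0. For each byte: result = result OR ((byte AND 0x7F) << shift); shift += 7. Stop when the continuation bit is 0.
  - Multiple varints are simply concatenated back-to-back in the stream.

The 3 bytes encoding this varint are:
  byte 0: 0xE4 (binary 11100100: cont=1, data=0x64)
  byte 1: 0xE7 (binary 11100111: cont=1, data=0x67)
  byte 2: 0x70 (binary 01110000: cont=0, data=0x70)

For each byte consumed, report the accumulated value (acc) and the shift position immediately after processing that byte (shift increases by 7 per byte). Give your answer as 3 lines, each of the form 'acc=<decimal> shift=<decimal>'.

Answer: acc=100 shift=7
acc=13284 shift=14
acc=1848292 shift=21

Derivation:
byte 0=0xE4: payload=0x64=100, contrib = 100<<0 = 100; acc -> 100, shift -> 7
byte 1=0xE7: payload=0x67=103, contrib = 103<<7 = 13184; acc -> 13284, shift -> 14
byte 2=0x70: payload=0x70=112, contrib = 112<<14 = 1835008; acc -> 1848292, shift -> 21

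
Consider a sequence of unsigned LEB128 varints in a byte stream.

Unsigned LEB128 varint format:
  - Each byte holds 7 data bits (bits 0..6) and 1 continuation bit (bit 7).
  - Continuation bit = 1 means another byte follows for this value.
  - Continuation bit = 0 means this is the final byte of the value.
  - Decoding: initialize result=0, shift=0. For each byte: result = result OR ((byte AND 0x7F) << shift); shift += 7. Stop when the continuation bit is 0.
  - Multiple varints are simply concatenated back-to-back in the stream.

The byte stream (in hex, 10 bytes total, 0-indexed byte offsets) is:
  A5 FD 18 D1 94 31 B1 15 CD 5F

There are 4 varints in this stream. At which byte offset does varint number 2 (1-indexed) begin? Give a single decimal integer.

  byte[0]=0xA5 cont=1 payload=0x25=37: acc |= 37<<0 -> acc=37 shift=7
  byte[1]=0xFD cont=1 payload=0x7D=125: acc |= 125<<7 -> acc=16037 shift=14
  byte[2]=0x18 cont=0 payload=0x18=24: acc |= 24<<14 -> acc=409253 shift=21 [end]
Varint 1: bytes[0:3] = A5 FD 18 -> value 409253 (3 byte(s))
  byte[3]=0xD1 cont=1 payload=0x51=81: acc |= 81<<0 -> acc=81 shift=7
  byte[4]=0x94 cont=1 payload=0x14=20: acc |= 20<<7 -> acc=2641 shift=14
  byte[5]=0x31 cont=0 payload=0x31=49: acc |= 49<<14 -> acc=805457 shift=21 [end]
Varint 2: bytes[3:6] = D1 94 31 -> value 805457 (3 byte(s))
  byte[6]=0xB1 cont=1 payload=0x31=49: acc |= 49<<0 -> acc=49 shift=7
  byte[7]=0x15 cont=0 payload=0x15=21: acc |= 21<<7 -> acc=2737 shift=14 [end]
Varint 3: bytes[6:8] = B1 15 -> value 2737 (2 byte(s))
  byte[8]=0xCD cont=1 payload=0x4D=77: acc |= 77<<0 -> acc=77 shift=7
  byte[9]=0x5F cont=0 payload=0x5F=95: acc |= 95<<7 -> acc=12237 shift=14 [end]
Varint 4: bytes[8:10] = CD 5F -> value 12237 (2 byte(s))

Answer: 3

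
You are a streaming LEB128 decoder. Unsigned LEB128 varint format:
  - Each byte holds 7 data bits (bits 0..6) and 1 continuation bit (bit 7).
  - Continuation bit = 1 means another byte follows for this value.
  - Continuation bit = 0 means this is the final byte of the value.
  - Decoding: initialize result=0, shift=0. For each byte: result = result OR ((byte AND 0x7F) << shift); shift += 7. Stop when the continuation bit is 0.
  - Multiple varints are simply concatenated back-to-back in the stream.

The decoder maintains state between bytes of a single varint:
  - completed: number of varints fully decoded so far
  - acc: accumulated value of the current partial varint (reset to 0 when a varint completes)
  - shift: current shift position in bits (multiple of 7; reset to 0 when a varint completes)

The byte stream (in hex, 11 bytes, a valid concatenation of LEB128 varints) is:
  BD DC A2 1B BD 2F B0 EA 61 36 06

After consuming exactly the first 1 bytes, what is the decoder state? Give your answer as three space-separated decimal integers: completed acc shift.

byte[0]=0xBD cont=1 payload=0x3D: acc |= 61<<0 -> completed=0 acc=61 shift=7

Answer: 0 61 7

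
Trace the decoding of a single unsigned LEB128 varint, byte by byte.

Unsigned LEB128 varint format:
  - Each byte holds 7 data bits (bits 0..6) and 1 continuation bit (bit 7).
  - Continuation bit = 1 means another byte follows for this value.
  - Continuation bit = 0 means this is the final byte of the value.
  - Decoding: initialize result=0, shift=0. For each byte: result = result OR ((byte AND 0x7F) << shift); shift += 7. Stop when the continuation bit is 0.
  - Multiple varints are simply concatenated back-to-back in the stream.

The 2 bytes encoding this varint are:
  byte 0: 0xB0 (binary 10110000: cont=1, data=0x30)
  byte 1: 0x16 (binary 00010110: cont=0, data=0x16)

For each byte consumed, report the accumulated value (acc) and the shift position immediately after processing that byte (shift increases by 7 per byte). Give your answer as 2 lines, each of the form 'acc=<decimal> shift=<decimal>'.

byte 0=0xB0: payload=0x30=48, contrib = 48<<0 = 48; acc -> 48, shift -> 7
byte 1=0x16: payload=0x16=22, contrib = 22<<7 = 2816; acc -> 2864, shift -> 14

Answer: acc=48 shift=7
acc=2864 shift=14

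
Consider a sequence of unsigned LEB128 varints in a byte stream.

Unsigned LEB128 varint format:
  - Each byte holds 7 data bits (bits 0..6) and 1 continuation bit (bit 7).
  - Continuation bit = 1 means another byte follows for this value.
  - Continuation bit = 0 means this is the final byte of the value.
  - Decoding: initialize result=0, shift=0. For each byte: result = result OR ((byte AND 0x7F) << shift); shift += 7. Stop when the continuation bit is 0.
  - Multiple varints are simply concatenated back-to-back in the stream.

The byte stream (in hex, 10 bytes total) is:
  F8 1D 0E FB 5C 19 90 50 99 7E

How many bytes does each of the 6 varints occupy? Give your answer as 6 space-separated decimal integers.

  byte[0]=0xF8 cont=1 payload=0x78=120: acc |= 120<<0 -> acc=120 shift=7
  byte[1]=0x1D cont=0 payload=0x1D=29: acc |= 29<<7 -> acc=3832 shift=14 [end]
Varint 1: bytes[0:2] = F8 1D -> value 3832 (2 byte(s))
  byte[2]=0x0E cont=0 payload=0x0E=14: acc |= 14<<0 -> acc=14 shift=7 [end]
Varint 2: bytes[2:3] = 0E -> value 14 (1 byte(s))
  byte[3]=0xFB cont=1 payload=0x7B=123: acc |= 123<<0 -> acc=123 shift=7
  byte[4]=0x5C cont=0 payload=0x5C=92: acc |= 92<<7 -> acc=11899 shift=14 [end]
Varint 3: bytes[3:5] = FB 5C -> value 11899 (2 byte(s))
  byte[5]=0x19 cont=0 payload=0x19=25: acc |= 25<<0 -> acc=25 shift=7 [end]
Varint 4: bytes[5:6] = 19 -> value 25 (1 byte(s))
  byte[6]=0x90 cont=1 payload=0x10=16: acc |= 16<<0 -> acc=16 shift=7
  byte[7]=0x50 cont=0 payload=0x50=80: acc |= 80<<7 -> acc=10256 shift=14 [end]
Varint 5: bytes[6:8] = 90 50 -> value 10256 (2 byte(s))
  byte[8]=0x99 cont=1 payload=0x19=25: acc |= 25<<0 -> acc=25 shift=7
  byte[9]=0x7E cont=0 payload=0x7E=126: acc |= 126<<7 -> acc=16153 shift=14 [end]
Varint 6: bytes[8:10] = 99 7E -> value 16153 (2 byte(s))

Answer: 2 1 2 1 2 2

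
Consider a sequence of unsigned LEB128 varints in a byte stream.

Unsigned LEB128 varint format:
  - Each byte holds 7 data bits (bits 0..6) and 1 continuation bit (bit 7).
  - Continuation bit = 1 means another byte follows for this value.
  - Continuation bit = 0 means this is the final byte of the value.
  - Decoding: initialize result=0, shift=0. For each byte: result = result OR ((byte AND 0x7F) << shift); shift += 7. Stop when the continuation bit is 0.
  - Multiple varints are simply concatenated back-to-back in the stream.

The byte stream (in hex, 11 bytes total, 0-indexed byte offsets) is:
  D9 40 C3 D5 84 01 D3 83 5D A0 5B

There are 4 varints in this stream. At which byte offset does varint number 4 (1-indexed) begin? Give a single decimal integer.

Answer: 9

Derivation:
  byte[0]=0xD9 cont=1 payload=0x59=89: acc |= 89<<0 -> acc=89 shift=7
  byte[1]=0x40 cont=0 payload=0x40=64: acc |= 64<<7 -> acc=8281 shift=14 [end]
Varint 1: bytes[0:2] = D9 40 -> value 8281 (2 byte(s))
  byte[2]=0xC3 cont=1 payload=0x43=67: acc |= 67<<0 -> acc=67 shift=7
  byte[3]=0xD5 cont=1 payload=0x55=85: acc |= 85<<7 -> acc=10947 shift=14
  byte[4]=0x84 cont=1 payload=0x04=4: acc |= 4<<14 -> acc=76483 shift=21
  byte[5]=0x01 cont=0 payload=0x01=1: acc |= 1<<21 -> acc=2173635 shift=28 [end]
Varint 2: bytes[2:6] = C3 D5 84 01 -> value 2173635 (4 byte(s))
  byte[6]=0xD3 cont=1 payload=0x53=83: acc |= 83<<0 -> acc=83 shift=7
  byte[7]=0x83 cont=1 payload=0x03=3: acc |= 3<<7 -> acc=467 shift=14
  byte[8]=0x5D cont=0 payload=0x5D=93: acc |= 93<<14 -> acc=1524179 shift=21 [end]
Varint 3: bytes[6:9] = D3 83 5D -> value 1524179 (3 byte(s))
  byte[9]=0xA0 cont=1 payload=0x20=32: acc |= 32<<0 -> acc=32 shift=7
  byte[10]=0x5B cont=0 payload=0x5B=91: acc |= 91<<7 -> acc=11680 shift=14 [end]
Varint 4: bytes[9:11] = A0 5B -> value 11680 (2 byte(s))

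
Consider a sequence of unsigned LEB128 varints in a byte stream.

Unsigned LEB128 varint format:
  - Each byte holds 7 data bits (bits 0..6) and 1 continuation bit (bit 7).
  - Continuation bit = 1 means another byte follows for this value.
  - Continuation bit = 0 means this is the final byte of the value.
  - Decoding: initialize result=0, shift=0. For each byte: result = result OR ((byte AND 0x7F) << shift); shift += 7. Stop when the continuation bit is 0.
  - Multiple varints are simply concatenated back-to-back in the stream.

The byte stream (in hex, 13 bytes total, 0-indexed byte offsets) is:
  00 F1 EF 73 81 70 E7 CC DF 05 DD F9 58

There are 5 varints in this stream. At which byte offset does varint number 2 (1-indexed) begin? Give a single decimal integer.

  byte[0]=0x00 cont=0 payload=0x00=0: acc |= 0<<0 -> acc=0 shift=7 [end]
Varint 1: bytes[0:1] = 00 -> value 0 (1 byte(s))
  byte[1]=0xF1 cont=1 payload=0x71=113: acc |= 113<<0 -> acc=113 shift=7
  byte[2]=0xEF cont=1 payload=0x6F=111: acc |= 111<<7 -> acc=14321 shift=14
  byte[3]=0x73 cont=0 payload=0x73=115: acc |= 115<<14 -> acc=1898481 shift=21 [end]
Varint 2: bytes[1:4] = F1 EF 73 -> value 1898481 (3 byte(s))
  byte[4]=0x81 cont=1 payload=0x01=1: acc |= 1<<0 -> acc=1 shift=7
  byte[5]=0x70 cont=0 payload=0x70=112: acc |= 112<<7 -> acc=14337 shift=14 [end]
Varint 3: bytes[4:6] = 81 70 -> value 14337 (2 byte(s))
  byte[6]=0xE7 cont=1 payload=0x67=103: acc |= 103<<0 -> acc=103 shift=7
  byte[7]=0xCC cont=1 payload=0x4C=76: acc |= 76<<7 -> acc=9831 shift=14
  byte[8]=0xDF cont=1 payload=0x5F=95: acc |= 95<<14 -> acc=1566311 shift=21
  byte[9]=0x05 cont=0 payload=0x05=5: acc |= 5<<21 -> acc=12052071 shift=28 [end]
Varint 4: bytes[6:10] = E7 CC DF 05 -> value 12052071 (4 byte(s))
  byte[10]=0xDD cont=1 payload=0x5D=93: acc |= 93<<0 -> acc=93 shift=7
  byte[11]=0xF9 cont=1 payload=0x79=121: acc |= 121<<7 -> acc=15581 shift=14
  byte[12]=0x58 cont=0 payload=0x58=88: acc |= 88<<14 -> acc=1457373 shift=21 [end]
Varint 5: bytes[10:13] = DD F9 58 -> value 1457373 (3 byte(s))

Answer: 1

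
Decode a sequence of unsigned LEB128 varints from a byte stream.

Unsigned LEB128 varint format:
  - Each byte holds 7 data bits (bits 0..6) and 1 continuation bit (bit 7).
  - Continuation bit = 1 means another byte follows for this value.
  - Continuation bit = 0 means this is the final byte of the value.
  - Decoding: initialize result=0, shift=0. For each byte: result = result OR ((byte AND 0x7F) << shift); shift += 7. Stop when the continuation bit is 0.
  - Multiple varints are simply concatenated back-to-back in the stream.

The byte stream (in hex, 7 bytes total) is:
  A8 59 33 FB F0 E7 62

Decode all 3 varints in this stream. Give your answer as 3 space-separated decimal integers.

  byte[0]=0xA8 cont=1 payload=0x28=40: acc |= 40<<0 -> acc=40 shift=7
  byte[1]=0x59 cont=0 payload=0x59=89: acc |= 89<<7 -> acc=11432 shift=14 [end]
Varint 1: bytes[0:2] = A8 59 -> value 11432 (2 byte(s))
  byte[2]=0x33 cont=0 payload=0x33=51: acc |= 51<<0 -> acc=51 shift=7 [end]
Varint 2: bytes[2:3] = 33 -> value 51 (1 byte(s))
  byte[3]=0xFB cont=1 payload=0x7B=123: acc |= 123<<0 -> acc=123 shift=7
  byte[4]=0xF0 cont=1 payload=0x70=112: acc |= 112<<7 -> acc=14459 shift=14
  byte[5]=0xE7 cont=1 payload=0x67=103: acc |= 103<<14 -> acc=1702011 shift=21
  byte[6]=0x62 cont=0 payload=0x62=98: acc |= 98<<21 -> acc=207222907 shift=28 [end]
Varint 3: bytes[3:7] = FB F0 E7 62 -> value 207222907 (4 byte(s))

Answer: 11432 51 207222907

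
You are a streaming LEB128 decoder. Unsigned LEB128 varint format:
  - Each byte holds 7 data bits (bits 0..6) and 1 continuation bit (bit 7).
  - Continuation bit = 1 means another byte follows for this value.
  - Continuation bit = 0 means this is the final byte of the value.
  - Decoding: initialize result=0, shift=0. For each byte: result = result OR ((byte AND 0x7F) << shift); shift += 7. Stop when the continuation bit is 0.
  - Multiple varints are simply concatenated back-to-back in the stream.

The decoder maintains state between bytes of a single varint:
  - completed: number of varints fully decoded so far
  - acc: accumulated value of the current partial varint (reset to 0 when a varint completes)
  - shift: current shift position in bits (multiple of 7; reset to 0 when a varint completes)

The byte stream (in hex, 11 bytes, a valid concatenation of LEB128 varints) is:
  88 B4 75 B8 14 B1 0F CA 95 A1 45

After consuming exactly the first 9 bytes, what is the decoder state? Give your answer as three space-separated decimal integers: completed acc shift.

Answer: 3 2762 14

Derivation:
byte[0]=0x88 cont=1 payload=0x08: acc |= 8<<0 -> completed=0 acc=8 shift=7
byte[1]=0xB4 cont=1 payload=0x34: acc |= 52<<7 -> completed=0 acc=6664 shift=14
byte[2]=0x75 cont=0 payload=0x75: varint #1 complete (value=1923592); reset -> completed=1 acc=0 shift=0
byte[3]=0xB8 cont=1 payload=0x38: acc |= 56<<0 -> completed=1 acc=56 shift=7
byte[4]=0x14 cont=0 payload=0x14: varint #2 complete (value=2616); reset -> completed=2 acc=0 shift=0
byte[5]=0xB1 cont=1 payload=0x31: acc |= 49<<0 -> completed=2 acc=49 shift=7
byte[6]=0x0F cont=0 payload=0x0F: varint #3 complete (value=1969); reset -> completed=3 acc=0 shift=0
byte[7]=0xCA cont=1 payload=0x4A: acc |= 74<<0 -> completed=3 acc=74 shift=7
byte[8]=0x95 cont=1 payload=0x15: acc |= 21<<7 -> completed=3 acc=2762 shift=14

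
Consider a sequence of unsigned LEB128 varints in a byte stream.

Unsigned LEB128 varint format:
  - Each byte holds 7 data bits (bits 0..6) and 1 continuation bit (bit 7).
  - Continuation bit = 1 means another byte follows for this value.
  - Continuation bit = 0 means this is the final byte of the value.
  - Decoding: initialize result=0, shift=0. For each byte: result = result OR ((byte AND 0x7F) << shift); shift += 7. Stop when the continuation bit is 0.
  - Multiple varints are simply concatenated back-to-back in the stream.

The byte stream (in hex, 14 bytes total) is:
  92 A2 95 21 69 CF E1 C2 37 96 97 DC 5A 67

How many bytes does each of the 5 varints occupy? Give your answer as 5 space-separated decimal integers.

  byte[0]=0x92 cont=1 payload=0x12=18: acc |= 18<<0 -> acc=18 shift=7
  byte[1]=0xA2 cont=1 payload=0x22=34: acc |= 34<<7 -> acc=4370 shift=14
  byte[2]=0x95 cont=1 payload=0x15=21: acc |= 21<<14 -> acc=348434 shift=21
  byte[3]=0x21 cont=0 payload=0x21=33: acc |= 33<<21 -> acc=69554450 shift=28 [end]
Varint 1: bytes[0:4] = 92 A2 95 21 -> value 69554450 (4 byte(s))
  byte[4]=0x69 cont=0 payload=0x69=105: acc |= 105<<0 -> acc=105 shift=7 [end]
Varint 2: bytes[4:5] = 69 -> value 105 (1 byte(s))
  byte[5]=0xCF cont=1 payload=0x4F=79: acc |= 79<<0 -> acc=79 shift=7
  byte[6]=0xE1 cont=1 payload=0x61=97: acc |= 97<<7 -> acc=12495 shift=14
  byte[7]=0xC2 cont=1 payload=0x42=66: acc |= 66<<14 -> acc=1093839 shift=21
  byte[8]=0x37 cont=0 payload=0x37=55: acc |= 55<<21 -> acc=116437199 shift=28 [end]
Varint 3: bytes[5:9] = CF E1 C2 37 -> value 116437199 (4 byte(s))
  byte[9]=0x96 cont=1 payload=0x16=22: acc |= 22<<0 -> acc=22 shift=7
  byte[10]=0x97 cont=1 payload=0x17=23: acc |= 23<<7 -> acc=2966 shift=14
  byte[11]=0xDC cont=1 payload=0x5C=92: acc |= 92<<14 -> acc=1510294 shift=21
  byte[12]=0x5A cont=0 payload=0x5A=90: acc |= 90<<21 -> acc=190253974 shift=28 [end]
Varint 4: bytes[9:13] = 96 97 DC 5A -> value 190253974 (4 byte(s))
  byte[13]=0x67 cont=0 payload=0x67=103: acc |= 103<<0 -> acc=103 shift=7 [end]
Varint 5: bytes[13:14] = 67 -> value 103 (1 byte(s))

Answer: 4 1 4 4 1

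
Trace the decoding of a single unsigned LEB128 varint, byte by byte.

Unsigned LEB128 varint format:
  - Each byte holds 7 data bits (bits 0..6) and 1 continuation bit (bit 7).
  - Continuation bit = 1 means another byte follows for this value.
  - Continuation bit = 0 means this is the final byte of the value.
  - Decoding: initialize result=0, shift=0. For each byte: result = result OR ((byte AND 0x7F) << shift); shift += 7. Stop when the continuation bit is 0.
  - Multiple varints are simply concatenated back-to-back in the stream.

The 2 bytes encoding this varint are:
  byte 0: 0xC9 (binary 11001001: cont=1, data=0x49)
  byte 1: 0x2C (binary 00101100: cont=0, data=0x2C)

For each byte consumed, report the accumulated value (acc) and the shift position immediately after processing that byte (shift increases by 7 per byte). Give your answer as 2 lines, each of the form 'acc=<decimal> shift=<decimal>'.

byte 0=0xC9: payload=0x49=73, contrib = 73<<0 = 73; acc -> 73, shift -> 7
byte 1=0x2C: payload=0x2C=44, contrib = 44<<7 = 5632; acc -> 5705, shift -> 14

Answer: acc=73 shift=7
acc=5705 shift=14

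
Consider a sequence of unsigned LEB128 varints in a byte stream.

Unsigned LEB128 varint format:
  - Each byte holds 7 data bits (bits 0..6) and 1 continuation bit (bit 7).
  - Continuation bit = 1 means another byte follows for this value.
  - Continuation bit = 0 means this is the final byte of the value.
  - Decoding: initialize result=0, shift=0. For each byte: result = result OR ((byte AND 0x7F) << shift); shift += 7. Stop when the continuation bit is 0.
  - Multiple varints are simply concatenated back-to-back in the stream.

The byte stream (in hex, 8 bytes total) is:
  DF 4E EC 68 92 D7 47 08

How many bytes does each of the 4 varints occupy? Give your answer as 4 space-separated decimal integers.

Answer: 2 2 3 1

Derivation:
  byte[0]=0xDF cont=1 payload=0x5F=95: acc |= 95<<0 -> acc=95 shift=7
  byte[1]=0x4E cont=0 payload=0x4E=78: acc |= 78<<7 -> acc=10079 shift=14 [end]
Varint 1: bytes[0:2] = DF 4E -> value 10079 (2 byte(s))
  byte[2]=0xEC cont=1 payload=0x6C=108: acc |= 108<<0 -> acc=108 shift=7
  byte[3]=0x68 cont=0 payload=0x68=104: acc |= 104<<7 -> acc=13420 shift=14 [end]
Varint 2: bytes[2:4] = EC 68 -> value 13420 (2 byte(s))
  byte[4]=0x92 cont=1 payload=0x12=18: acc |= 18<<0 -> acc=18 shift=7
  byte[5]=0xD7 cont=1 payload=0x57=87: acc |= 87<<7 -> acc=11154 shift=14
  byte[6]=0x47 cont=0 payload=0x47=71: acc |= 71<<14 -> acc=1174418 shift=21 [end]
Varint 3: bytes[4:7] = 92 D7 47 -> value 1174418 (3 byte(s))
  byte[7]=0x08 cont=0 payload=0x08=8: acc |= 8<<0 -> acc=8 shift=7 [end]
Varint 4: bytes[7:8] = 08 -> value 8 (1 byte(s))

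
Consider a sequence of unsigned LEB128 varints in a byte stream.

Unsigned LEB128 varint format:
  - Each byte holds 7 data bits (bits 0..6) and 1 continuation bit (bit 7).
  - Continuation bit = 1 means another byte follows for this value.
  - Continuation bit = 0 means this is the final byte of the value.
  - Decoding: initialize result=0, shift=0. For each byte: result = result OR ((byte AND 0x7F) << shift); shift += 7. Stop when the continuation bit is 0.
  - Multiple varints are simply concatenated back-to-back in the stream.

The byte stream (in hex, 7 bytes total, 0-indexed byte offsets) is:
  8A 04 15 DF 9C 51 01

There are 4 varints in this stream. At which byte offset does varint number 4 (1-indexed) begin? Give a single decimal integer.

  byte[0]=0x8A cont=1 payload=0x0A=10: acc |= 10<<0 -> acc=10 shift=7
  byte[1]=0x04 cont=0 payload=0x04=4: acc |= 4<<7 -> acc=522 shift=14 [end]
Varint 1: bytes[0:2] = 8A 04 -> value 522 (2 byte(s))
  byte[2]=0x15 cont=0 payload=0x15=21: acc |= 21<<0 -> acc=21 shift=7 [end]
Varint 2: bytes[2:3] = 15 -> value 21 (1 byte(s))
  byte[3]=0xDF cont=1 payload=0x5F=95: acc |= 95<<0 -> acc=95 shift=7
  byte[4]=0x9C cont=1 payload=0x1C=28: acc |= 28<<7 -> acc=3679 shift=14
  byte[5]=0x51 cont=0 payload=0x51=81: acc |= 81<<14 -> acc=1330783 shift=21 [end]
Varint 3: bytes[3:6] = DF 9C 51 -> value 1330783 (3 byte(s))
  byte[6]=0x01 cont=0 payload=0x01=1: acc |= 1<<0 -> acc=1 shift=7 [end]
Varint 4: bytes[6:7] = 01 -> value 1 (1 byte(s))

Answer: 6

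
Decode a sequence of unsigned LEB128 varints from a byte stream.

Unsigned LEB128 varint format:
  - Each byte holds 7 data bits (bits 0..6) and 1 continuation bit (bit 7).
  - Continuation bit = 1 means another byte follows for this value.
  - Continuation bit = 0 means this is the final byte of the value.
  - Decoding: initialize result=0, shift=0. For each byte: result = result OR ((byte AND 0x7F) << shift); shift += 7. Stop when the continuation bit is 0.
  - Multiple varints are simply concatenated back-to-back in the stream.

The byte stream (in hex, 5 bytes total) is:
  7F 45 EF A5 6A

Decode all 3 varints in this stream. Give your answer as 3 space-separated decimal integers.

Answer: 127 69 1741551

Derivation:
  byte[0]=0x7F cont=0 payload=0x7F=127: acc |= 127<<0 -> acc=127 shift=7 [end]
Varint 1: bytes[0:1] = 7F -> value 127 (1 byte(s))
  byte[1]=0x45 cont=0 payload=0x45=69: acc |= 69<<0 -> acc=69 shift=7 [end]
Varint 2: bytes[1:2] = 45 -> value 69 (1 byte(s))
  byte[2]=0xEF cont=1 payload=0x6F=111: acc |= 111<<0 -> acc=111 shift=7
  byte[3]=0xA5 cont=1 payload=0x25=37: acc |= 37<<7 -> acc=4847 shift=14
  byte[4]=0x6A cont=0 payload=0x6A=106: acc |= 106<<14 -> acc=1741551 shift=21 [end]
Varint 3: bytes[2:5] = EF A5 6A -> value 1741551 (3 byte(s))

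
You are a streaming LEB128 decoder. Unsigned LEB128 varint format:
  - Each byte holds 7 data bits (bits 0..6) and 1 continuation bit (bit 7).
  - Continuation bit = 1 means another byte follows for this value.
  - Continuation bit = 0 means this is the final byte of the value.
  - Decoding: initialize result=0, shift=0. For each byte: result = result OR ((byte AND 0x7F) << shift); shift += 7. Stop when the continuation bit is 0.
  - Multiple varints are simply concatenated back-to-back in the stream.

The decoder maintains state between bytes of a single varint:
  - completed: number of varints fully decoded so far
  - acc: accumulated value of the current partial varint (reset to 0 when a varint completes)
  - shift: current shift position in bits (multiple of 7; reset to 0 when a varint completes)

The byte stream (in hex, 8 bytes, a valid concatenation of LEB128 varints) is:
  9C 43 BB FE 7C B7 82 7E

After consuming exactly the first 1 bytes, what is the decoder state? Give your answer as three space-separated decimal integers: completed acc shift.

byte[0]=0x9C cont=1 payload=0x1C: acc |= 28<<0 -> completed=0 acc=28 shift=7

Answer: 0 28 7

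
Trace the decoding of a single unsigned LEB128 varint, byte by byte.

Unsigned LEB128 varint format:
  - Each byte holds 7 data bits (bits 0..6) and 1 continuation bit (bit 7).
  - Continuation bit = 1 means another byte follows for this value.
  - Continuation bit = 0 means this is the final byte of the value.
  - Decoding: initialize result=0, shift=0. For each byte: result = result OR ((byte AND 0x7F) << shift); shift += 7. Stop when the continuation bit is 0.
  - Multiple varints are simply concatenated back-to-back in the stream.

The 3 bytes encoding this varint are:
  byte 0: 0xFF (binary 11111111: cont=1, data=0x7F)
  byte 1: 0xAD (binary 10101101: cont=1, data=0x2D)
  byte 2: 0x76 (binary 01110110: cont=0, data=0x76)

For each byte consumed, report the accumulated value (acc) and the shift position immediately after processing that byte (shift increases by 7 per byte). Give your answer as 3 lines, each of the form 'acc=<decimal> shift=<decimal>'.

Answer: acc=127 shift=7
acc=5887 shift=14
acc=1939199 shift=21

Derivation:
byte 0=0xFF: payload=0x7F=127, contrib = 127<<0 = 127; acc -> 127, shift -> 7
byte 1=0xAD: payload=0x2D=45, contrib = 45<<7 = 5760; acc -> 5887, shift -> 14
byte 2=0x76: payload=0x76=118, contrib = 118<<14 = 1933312; acc -> 1939199, shift -> 21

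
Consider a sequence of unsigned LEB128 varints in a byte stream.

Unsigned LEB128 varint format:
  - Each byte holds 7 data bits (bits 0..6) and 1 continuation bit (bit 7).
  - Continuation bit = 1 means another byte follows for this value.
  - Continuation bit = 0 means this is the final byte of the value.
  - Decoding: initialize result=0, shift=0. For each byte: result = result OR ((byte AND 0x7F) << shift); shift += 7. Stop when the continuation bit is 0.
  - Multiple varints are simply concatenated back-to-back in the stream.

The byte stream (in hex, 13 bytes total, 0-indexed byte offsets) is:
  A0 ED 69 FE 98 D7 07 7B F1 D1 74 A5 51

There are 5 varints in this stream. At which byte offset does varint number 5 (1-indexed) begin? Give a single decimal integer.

Answer: 11

Derivation:
  byte[0]=0xA0 cont=1 payload=0x20=32: acc |= 32<<0 -> acc=32 shift=7
  byte[1]=0xED cont=1 payload=0x6D=109: acc |= 109<<7 -> acc=13984 shift=14
  byte[2]=0x69 cont=0 payload=0x69=105: acc |= 105<<14 -> acc=1734304 shift=21 [end]
Varint 1: bytes[0:3] = A0 ED 69 -> value 1734304 (3 byte(s))
  byte[3]=0xFE cont=1 payload=0x7E=126: acc |= 126<<0 -> acc=126 shift=7
  byte[4]=0x98 cont=1 payload=0x18=24: acc |= 24<<7 -> acc=3198 shift=14
  byte[5]=0xD7 cont=1 payload=0x57=87: acc |= 87<<14 -> acc=1428606 shift=21
  byte[6]=0x07 cont=0 payload=0x07=7: acc |= 7<<21 -> acc=16108670 shift=28 [end]
Varint 2: bytes[3:7] = FE 98 D7 07 -> value 16108670 (4 byte(s))
  byte[7]=0x7B cont=0 payload=0x7B=123: acc |= 123<<0 -> acc=123 shift=7 [end]
Varint 3: bytes[7:8] = 7B -> value 123 (1 byte(s))
  byte[8]=0xF1 cont=1 payload=0x71=113: acc |= 113<<0 -> acc=113 shift=7
  byte[9]=0xD1 cont=1 payload=0x51=81: acc |= 81<<7 -> acc=10481 shift=14
  byte[10]=0x74 cont=0 payload=0x74=116: acc |= 116<<14 -> acc=1911025 shift=21 [end]
Varint 4: bytes[8:11] = F1 D1 74 -> value 1911025 (3 byte(s))
  byte[11]=0xA5 cont=1 payload=0x25=37: acc |= 37<<0 -> acc=37 shift=7
  byte[12]=0x51 cont=0 payload=0x51=81: acc |= 81<<7 -> acc=10405 shift=14 [end]
Varint 5: bytes[11:13] = A5 51 -> value 10405 (2 byte(s))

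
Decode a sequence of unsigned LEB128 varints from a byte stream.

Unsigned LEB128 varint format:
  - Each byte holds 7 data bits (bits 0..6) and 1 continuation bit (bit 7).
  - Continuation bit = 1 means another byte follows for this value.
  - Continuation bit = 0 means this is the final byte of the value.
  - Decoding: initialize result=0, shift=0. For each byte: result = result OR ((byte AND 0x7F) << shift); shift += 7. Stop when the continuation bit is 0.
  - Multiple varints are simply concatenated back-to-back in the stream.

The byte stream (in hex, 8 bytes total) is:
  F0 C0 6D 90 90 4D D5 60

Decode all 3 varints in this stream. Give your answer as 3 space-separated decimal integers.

  byte[0]=0xF0 cont=1 payload=0x70=112: acc |= 112<<0 -> acc=112 shift=7
  byte[1]=0xC0 cont=1 payload=0x40=64: acc |= 64<<7 -> acc=8304 shift=14
  byte[2]=0x6D cont=0 payload=0x6D=109: acc |= 109<<14 -> acc=1794160 shift=21 [end]
Varint 1: bytes[0:3] = F0 C0 6D -> value 1794160 (3 byte(s))
  byte[3]=0x90 cont=1 payload=0x10=16: acc |= 16<<0 -> acc=16 shift=7
  byte[4]=0x90 cont=1 payload=0x10=16: acc |= 16<<7 -> acc=2064 shift=14
  byte[5]=0x4D cont=0 payload=0x4D=77: acc |= 77<<14 -> acc=1263632 shift=21 [end]
Varint 2: bytes[3:6] = 90 90 4D -> value 1263632 (3 byte(s))
  byte[6]=0xD5 cont=1 payload=0x55=85: acc |= 85<<0 -> acc=85 shift=7
  byte[7]=0x60 cont=0 payload=0x60=96: acc |= 96<<7 -> acc=12373 shift=14 [end]
Varint 3: bytes[6:8] = D5 60 -> value 12373 (2 byte(s))

Answer: 1794160 1263632 12373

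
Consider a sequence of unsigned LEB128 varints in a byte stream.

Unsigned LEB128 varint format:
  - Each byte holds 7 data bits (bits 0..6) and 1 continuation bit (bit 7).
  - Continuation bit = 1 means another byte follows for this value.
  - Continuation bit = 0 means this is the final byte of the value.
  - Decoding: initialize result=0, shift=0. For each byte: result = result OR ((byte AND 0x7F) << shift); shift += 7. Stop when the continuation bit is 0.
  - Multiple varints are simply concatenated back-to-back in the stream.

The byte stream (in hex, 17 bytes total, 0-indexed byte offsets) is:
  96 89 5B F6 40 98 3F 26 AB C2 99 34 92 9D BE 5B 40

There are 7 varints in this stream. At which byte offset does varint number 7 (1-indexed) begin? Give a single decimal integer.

  byte[0]=0x96 cont=1 payload=0x16=22: acc |= 22<<0 -> acc=22 shift=7
  byte[1]=0x89 cont=1 payload=0x09=9: acc |= 9<<7 -> acc=1174 shift=14
  byte[2]=0x5B cont=0 payload=0x5B=91: acc |= 91<<14 -> acc=1492118 shift=21 [end]
Varint 1: bytes[0:3] = 96 89 5B -> value 1492118 (3 byte(s))
  byte[3]=0xF6 cont=1 payload=0x76=118: acc |= 118<<0 -> acc=118 shift=7
  byte[4]=0x40 cont=0 payload=0x40=64: acc |= 64<<7 -> acc=8310 shift=14 [end]
Varint 2: bytes[3:5] = F6 40 -> value 8310 (2 byte(s))
  byte[5]=0x98 cont=1 payload=0x18=24: acc |= 24<<0 -> acc=24 shift=7
  byte[6]=0x3F cont=0 payload=0x3F=63: acc |= 63<<7 -> acc=8088 shift=14 [end]
Varint 3: bytes[5:7] = 98 3F -> value 8088 (2 byte(s))
  byte[7]=0x26 cont=0 payload=0x26=38: acc |= 38<<0 -> acc=38 shift=7 [end]
Varint 4: bytes[7:8] = 26 -> value 38 (1 byte(s))
  byte[8]=0xAB cont=1 payload=0x2B=43: acc |= 43<<0 -> acc=43 shift=7
  byte[9]=0xC2 cont=1 payload=0x42=66: acc |= 66<<7 -> acc=8491 shift=14
  byte[10]=0x99 cont=1 payload=0x19=25: acc |= 25<<14 -> acc=418091 shift=21
  byte[11]=0x34 cont=0 payload=0x34=52: acc |= 52<<21 -> acc=109469995 shift=28 [end]
Varint 5: bytes[8:12] = AB C2 99 34 -> value 109469995 (4 byte(s))
  byte[12]=0x92 cont=1 payload=0x12=18: acc |= 18<<0 -> acc=18 shift=7
  byte[13]=0x9D cont=1 payload=0x1D=29: acc |= 29<<7 -> acc=3730 shift=14
  byte[14]=0xBE cont=1 payload=0x3E=62: acc |= 62<<14 -> acc=1019538 shift=21
  byte[15]=0x5B cont=0 payload=0x5B=91: acc |= 91<<21 -> acc=191860370 shift=28 [end]
Varint 6: bytes[12:16] = 92 9D BE 5B -> value 191860370 (4 byte(s))
  byte[16]=0x40 cont=0 payload=0x40=64: acc |= 64<<0 -> acc=64 shift=7 [end]
Varint 7: bytes[16:17] = 40 -> value 64 (1 byte(s))

Answer: 16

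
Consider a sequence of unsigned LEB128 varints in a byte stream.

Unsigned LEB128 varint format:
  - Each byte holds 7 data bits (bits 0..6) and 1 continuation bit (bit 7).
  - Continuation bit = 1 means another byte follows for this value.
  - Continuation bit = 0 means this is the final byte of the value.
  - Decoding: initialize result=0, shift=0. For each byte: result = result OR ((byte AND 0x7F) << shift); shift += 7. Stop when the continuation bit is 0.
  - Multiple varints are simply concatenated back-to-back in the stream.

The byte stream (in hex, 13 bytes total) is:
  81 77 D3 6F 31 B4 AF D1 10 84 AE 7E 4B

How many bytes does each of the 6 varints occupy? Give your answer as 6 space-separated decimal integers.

  byte[0]=0x81 cont=1 payload=0x01=1: acc |= 1<<0 -> acc=1 shift=7
  byte[1]=0x77 cont=0 payload=0x77=119: acc |= 119<<7 -> acc=15233 shift=14 [end]
Varint 1: bytes[0:2] = 81 77 -> value 15233 (2 byte(s))
  byte[2]=0xD3 cont=1 payload=0x53=83: acc |= 83<<0 -> acc=83 shift=7
  byte[3]=0x6F cont=0 payload=0x6F=111: acc |= 111<<7 -> acc=14291 shift=14 [end]
Varint 2: bytes[2:4] = D3 6F -> value 14291 (2 byte(s))
  byte[4]=0x31 cont=0 payload=0x31=49: acc |= 49<<0 -> acc=49 shift=7 [end]
Varint 3: bytes[4:5] = 31 -> value 49 (1 byte(s))
  byte[5]=0xB4 cont=1 payload=0x34=52: acc |= 52<<0 -> acc=52 shift=7
  byte[6]=0xAF cont=1 payload=0x2F=47: acc |= 47<<7 -> acc=6068 shift=14
  byte[7]=0xD1 cont=1 payload=0x51=81: acc |= 81<<14 -> acc=1333172 shift=21
  byte[8]=0x10 cont=0 payload=0x10=16: acc |= 16<<21 -> acc=34887604 shift=28 [end]
Varint 4: bytes[5:9] = B4 AF D1 10 -> value 34887604 (4 byte(s))
  byte[9]=0x84 cont=1 payload=0x04=4: acc |= 4<<0 -> acc=4 shift=7
  byte[10]=0xAE cont=1 payload=0x2E=46: acc |= 46<<7 -> acc=5892 shift=14
  byte[11]=0x7E cont=0 payload=0x7E=126: acc |= 126<<14 -> acc=2070276 shift=21 [end]
Varint 5: bytes[9:12] = 84 AE 7E -> value 2070276 (3 byte(s))
  byte[12]=0x4B cont=0 payload=0x4B=75: acc |= 75<<0 -> acc=75 shift=7 [end]
Varint 6: bytes[12:13] = 4B -> value 75 (1 byte(s))

Answer: 2 2 1 4 3 1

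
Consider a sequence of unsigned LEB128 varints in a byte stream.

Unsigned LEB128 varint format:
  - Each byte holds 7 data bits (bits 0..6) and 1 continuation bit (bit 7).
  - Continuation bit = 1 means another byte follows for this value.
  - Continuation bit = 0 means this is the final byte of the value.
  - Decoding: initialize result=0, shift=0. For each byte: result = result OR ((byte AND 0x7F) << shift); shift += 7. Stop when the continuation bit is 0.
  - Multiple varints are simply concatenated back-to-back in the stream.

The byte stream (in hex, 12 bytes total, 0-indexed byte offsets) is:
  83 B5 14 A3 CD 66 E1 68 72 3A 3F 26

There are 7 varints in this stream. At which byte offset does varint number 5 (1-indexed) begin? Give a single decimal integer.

  byte[0]=0x83 cont=1 payload=0x03=3: acc |= 3<<0 -> acc=3 shift=7
  byte[1]=0xB5 cont=1 payload=0x35=53: acc |= 53<<7 -> acc=6787 shift=14
  byte[2]=0x14 cont=0 payload=0x14=20: acc |= 20<<14 -> acc=334467 shift=21 [end]
Varint 1: bytes[0:3] = 83 B5 14 -> value 334467 (3 byte(s))
  byte[3]=0xA3 cont=1 payload=0x23=35: acc |= 35<<0 -> acc=35 shift=7
  byte[4]=0xCD cont=1 payload=0x4D=77: acc |= 77<<7 -> acc=9891 shift=14
  byte[5]=0x66 cont=0 payload=0x66=102: acc |= 102<<14 -> acc=1681059 shift=21 [end]
Varint 2: bytes[3:6] = A3 CD 66 -> value 1681059 (3 byte(s))
  byte[6]=0xE1 cont=1 payload=0x61=97: acc |= 97<<0 -> acc=97 shift=7
  byte[7]=0x68 cont=0 payload=0x68=104: acc |= 104<<7 -> acc=13409 shift=14 [end]
Varint 3: bytes[6:8] = E1 68 -> value 13409 (2 byte(s))
  byte[8]=0x72 cont=0 payload=0x72=114: acc |= 114<<0 -> acc=114 shift=7 [end]
Varint 4: bytes[8:9] = 72 -> value 114 (1 byte(s))
  byte[9]=0x3A cont=0 payload=0x3A=58: acc |= 58<<0 -> acc=58 shift=7 [end]
Varint 5: bytes[9:10] = 3A -> value 58 (1 byte(s))
  byte[10]=0x3F cont=0 payload=0x3F=63: acc |= 63<<0 -> acc=63 shift=7 [end]
Varint 6: bytes[10:11] = 3F -> value 63 (1 byte(s))
  byte[11]=0x26 cont=0 payload=0x26=38: acc |= 38<<0 -> acc=38 shift=7 [end]
Varint 7: bytes[11:12] = 26 -> value 38 (1 byte(s))

Answer: 9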